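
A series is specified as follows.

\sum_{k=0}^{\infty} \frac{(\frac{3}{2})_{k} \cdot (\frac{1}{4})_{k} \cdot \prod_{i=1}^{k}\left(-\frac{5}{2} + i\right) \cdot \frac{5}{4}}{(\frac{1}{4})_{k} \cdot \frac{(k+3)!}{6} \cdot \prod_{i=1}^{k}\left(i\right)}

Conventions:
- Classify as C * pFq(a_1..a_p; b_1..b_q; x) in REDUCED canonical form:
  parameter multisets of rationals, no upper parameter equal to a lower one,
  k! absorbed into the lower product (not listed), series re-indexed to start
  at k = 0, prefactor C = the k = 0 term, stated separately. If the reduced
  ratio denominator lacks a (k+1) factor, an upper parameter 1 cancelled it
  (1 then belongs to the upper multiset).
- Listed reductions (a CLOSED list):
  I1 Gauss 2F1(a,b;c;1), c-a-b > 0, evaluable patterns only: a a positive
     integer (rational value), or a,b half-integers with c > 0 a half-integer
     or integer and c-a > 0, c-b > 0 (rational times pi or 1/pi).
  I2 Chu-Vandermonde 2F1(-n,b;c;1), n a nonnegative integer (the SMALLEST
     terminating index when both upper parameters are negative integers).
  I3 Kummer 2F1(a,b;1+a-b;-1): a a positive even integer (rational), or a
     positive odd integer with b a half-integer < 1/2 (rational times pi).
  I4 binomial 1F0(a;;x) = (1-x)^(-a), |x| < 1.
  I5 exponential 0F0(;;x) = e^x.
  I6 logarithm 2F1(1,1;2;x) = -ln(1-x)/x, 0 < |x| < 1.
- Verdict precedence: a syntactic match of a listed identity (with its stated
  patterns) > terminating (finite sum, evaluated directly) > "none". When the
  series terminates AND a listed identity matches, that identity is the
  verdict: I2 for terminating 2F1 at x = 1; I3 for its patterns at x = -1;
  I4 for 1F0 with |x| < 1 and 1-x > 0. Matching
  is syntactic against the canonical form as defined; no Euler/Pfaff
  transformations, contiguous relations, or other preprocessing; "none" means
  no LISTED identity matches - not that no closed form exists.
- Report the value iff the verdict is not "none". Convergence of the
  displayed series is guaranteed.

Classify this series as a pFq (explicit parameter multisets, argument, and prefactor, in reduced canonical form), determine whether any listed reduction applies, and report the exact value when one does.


The series (x = 1) is 2F1: upper {-\frac{3}{2}, \frac{3}{2}}, lower {4}, prefactor \frac{5}{4}. Verdict: Gauss (I1, half-integer pattern) applies (x = 1; upper {-\frac{3}{2}, \frac{3}{2}} half-integers, c = 4 in the evaluable pattern). Sum: \frac{128}{63} / \pi.

First insight: t_0 being \frac{5}{4}, the denominator's factorial ratio (C = 5/4) is a lower Pochhammer.
Term ratio: r(k) = 1 * (k-\frac{3}{2}) (k+\frac{3}{2}) / [(k+4) (k+1)] - poly over poly, x = 1 from leading terms; C = \frac{5}{4} at k = 0.


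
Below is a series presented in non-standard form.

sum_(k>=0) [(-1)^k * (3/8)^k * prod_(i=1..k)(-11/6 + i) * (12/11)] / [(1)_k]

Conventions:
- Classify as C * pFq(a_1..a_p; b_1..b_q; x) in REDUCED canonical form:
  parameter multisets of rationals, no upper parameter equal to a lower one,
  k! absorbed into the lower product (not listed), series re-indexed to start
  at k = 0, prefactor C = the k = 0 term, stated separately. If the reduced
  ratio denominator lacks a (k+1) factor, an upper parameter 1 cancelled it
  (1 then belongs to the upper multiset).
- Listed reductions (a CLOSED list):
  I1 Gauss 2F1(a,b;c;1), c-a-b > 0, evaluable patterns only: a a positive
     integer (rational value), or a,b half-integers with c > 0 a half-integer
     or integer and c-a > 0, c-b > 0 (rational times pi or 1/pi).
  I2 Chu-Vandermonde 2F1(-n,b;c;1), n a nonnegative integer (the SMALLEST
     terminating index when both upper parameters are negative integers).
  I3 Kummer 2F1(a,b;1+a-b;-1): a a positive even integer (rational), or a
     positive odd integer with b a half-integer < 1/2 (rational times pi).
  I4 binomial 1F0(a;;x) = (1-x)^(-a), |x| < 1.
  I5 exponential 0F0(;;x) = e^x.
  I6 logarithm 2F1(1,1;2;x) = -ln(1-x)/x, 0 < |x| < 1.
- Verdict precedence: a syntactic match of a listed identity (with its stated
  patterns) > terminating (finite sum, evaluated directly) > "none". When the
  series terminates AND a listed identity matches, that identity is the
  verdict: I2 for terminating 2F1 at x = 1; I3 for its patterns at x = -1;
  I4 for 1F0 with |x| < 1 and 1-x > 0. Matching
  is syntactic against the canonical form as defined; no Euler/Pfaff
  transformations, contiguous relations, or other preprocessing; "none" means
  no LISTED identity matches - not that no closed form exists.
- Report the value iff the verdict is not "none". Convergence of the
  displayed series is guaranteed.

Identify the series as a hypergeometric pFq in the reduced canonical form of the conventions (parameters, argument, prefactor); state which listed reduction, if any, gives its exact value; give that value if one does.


Prefactor 12/11, argument -3/8: 1F0 with upper {-5/6} over lower {-}. Verdict: the I4 binomial reduction fires (the 1F0 binomial series: exponent 5/6, x = -3/8). Sum: (12/11) * (11/8)^(5/6).

Key step: x = (-3/8) and the running product (prefactor 12/11) telescopes to a rising factorial.
Step ratio: r(k) = (-3/8) * (k-5/6) / [(k+1)] - rational; roots negated = parameters, x = (-3/8), C = 12/11.


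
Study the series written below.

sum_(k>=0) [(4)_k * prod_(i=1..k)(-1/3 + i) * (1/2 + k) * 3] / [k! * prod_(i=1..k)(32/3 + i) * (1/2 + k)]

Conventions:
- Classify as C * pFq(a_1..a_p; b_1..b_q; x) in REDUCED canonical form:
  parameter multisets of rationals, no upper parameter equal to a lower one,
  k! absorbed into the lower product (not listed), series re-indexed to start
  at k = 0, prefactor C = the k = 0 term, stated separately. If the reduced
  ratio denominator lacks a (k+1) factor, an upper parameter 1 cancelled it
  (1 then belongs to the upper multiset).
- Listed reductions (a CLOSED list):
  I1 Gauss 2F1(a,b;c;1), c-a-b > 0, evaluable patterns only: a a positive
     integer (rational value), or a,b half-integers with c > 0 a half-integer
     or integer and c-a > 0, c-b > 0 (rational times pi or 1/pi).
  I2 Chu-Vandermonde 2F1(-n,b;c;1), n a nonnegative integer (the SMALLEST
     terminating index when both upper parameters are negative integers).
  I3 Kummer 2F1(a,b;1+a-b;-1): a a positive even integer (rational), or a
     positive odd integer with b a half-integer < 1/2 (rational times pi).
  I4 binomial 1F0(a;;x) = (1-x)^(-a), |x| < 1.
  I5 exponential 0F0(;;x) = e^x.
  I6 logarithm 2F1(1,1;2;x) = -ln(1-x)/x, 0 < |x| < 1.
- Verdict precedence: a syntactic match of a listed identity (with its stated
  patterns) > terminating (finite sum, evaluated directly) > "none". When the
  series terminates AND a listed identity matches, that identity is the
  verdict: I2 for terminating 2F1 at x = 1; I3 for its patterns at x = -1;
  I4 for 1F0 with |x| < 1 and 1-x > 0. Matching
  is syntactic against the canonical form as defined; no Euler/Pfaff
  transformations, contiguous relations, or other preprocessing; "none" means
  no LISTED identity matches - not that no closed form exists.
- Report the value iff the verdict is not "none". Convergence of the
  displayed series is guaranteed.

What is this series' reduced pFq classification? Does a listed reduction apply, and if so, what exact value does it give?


Classification (C = 3): 2F1 with upper {2/3, 4}, lower {35/3}, argument x = 1. Verdict (x = 1): Gauss (I1, integer-parameter pattern) applies (x = 1: the Gamma ratio telescopes since c-a-b = 7 > 0 and a = 4 in Z>0). Exact value: 34684/8505.

Structural cue: from the first term 3: k + 1/2 divides numerator and denominator alike; C = 3 after cancelling.
Consecutive-term ratio: r(k) = 1 * (k+2/3) (k+4) / [(k+35/3) (k+1)] - poly over poly, x = 1 from leading terms; C = 3 at k = 0.


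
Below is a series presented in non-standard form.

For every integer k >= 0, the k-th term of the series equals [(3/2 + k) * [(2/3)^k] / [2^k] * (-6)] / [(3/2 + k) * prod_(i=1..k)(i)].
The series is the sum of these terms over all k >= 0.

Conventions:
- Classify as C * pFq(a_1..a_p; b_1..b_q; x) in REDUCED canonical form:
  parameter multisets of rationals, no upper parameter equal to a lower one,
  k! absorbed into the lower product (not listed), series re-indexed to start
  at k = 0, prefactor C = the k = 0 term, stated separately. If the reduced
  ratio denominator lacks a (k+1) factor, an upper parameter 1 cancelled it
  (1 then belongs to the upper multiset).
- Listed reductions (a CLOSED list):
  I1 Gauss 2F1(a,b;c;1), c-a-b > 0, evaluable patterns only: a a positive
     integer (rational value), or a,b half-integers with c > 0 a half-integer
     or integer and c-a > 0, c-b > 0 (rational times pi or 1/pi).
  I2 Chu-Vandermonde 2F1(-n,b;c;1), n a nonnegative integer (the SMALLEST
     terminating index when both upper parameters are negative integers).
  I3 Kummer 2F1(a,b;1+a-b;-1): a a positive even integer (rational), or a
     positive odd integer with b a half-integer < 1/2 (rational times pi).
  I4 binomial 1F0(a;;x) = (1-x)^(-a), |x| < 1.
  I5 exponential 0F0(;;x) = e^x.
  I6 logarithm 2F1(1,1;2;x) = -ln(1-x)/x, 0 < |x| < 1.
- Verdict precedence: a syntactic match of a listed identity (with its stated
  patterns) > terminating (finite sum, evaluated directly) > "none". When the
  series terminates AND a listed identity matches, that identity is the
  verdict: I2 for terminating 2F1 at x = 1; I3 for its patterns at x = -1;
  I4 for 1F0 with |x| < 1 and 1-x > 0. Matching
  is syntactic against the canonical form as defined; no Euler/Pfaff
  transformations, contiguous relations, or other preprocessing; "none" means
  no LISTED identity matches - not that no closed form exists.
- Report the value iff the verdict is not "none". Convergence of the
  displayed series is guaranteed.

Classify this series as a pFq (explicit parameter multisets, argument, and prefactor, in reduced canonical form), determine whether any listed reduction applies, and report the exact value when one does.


With C = -6: the canonical form is 0F0(-; -; 1/3). Verdict: this is the I5 exponential reduction (the 0F0 exponential series at x = 1/3). Exact value: (-6) * e^(1/3).

The tell: from the first term -6: the two k-th powers (prefactor -6) combine into one argument.
Consecutive-term ratio: r(k) = (1/3) * 1 / [(k+1)] - rational in k, leading ratio (1/3); with t_0 = -6, classification follows.


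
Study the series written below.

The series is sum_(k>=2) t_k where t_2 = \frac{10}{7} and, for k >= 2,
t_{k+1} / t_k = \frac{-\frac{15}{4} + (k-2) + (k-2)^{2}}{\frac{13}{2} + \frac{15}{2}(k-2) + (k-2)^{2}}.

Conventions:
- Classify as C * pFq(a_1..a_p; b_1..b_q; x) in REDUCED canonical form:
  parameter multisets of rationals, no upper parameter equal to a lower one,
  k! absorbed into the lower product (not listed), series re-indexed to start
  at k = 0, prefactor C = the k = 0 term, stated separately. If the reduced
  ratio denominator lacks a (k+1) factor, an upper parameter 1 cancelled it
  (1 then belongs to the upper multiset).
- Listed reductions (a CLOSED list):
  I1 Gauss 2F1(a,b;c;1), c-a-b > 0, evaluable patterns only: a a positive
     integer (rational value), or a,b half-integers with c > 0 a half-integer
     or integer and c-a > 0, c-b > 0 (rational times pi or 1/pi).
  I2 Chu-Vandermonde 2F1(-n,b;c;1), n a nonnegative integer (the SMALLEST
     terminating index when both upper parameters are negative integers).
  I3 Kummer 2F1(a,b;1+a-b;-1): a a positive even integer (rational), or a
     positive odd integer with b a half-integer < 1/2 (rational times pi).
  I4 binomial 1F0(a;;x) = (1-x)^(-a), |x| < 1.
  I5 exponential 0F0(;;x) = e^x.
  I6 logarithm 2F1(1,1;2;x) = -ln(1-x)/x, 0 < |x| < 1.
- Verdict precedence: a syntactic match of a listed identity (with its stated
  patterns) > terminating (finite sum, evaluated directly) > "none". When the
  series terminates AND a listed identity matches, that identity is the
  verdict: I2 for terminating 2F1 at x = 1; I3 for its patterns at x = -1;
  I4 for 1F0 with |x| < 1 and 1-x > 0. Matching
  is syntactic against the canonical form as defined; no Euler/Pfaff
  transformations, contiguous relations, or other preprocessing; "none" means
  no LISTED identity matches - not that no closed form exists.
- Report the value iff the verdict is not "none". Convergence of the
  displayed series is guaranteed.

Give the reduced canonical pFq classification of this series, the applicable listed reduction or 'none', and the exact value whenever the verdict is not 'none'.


Classification (C = \frac{10}{7}): 2F1 with upper {-\frac{3}{2}, \frac{5}{2}}, lower {\frac{13}{2}}, argument x = 1. Verdict: the half-integer Gauss pattern (I1) matches (x = 1; upper {-\frac{3}{2}, \frac{5}{2}} half-integers, c = \frac{13}{2} in the evaluable pattern). Hence: \frac{7425}{32768} \cdot \pi.

Key step: t_0 being \frac{10}{7}, the expanded ratio factors over Q; C = 10/7, roots give parameters.
Adjacent-term ratio: r(k) = 1 * (k-\frac{3}{2}) (k+\frac{5}{2}) / [(k+\frac{13}{2}) (k+1)] - rational in k, leading ratio 1; with t_0 = \frac{10}{7}, classification follows.


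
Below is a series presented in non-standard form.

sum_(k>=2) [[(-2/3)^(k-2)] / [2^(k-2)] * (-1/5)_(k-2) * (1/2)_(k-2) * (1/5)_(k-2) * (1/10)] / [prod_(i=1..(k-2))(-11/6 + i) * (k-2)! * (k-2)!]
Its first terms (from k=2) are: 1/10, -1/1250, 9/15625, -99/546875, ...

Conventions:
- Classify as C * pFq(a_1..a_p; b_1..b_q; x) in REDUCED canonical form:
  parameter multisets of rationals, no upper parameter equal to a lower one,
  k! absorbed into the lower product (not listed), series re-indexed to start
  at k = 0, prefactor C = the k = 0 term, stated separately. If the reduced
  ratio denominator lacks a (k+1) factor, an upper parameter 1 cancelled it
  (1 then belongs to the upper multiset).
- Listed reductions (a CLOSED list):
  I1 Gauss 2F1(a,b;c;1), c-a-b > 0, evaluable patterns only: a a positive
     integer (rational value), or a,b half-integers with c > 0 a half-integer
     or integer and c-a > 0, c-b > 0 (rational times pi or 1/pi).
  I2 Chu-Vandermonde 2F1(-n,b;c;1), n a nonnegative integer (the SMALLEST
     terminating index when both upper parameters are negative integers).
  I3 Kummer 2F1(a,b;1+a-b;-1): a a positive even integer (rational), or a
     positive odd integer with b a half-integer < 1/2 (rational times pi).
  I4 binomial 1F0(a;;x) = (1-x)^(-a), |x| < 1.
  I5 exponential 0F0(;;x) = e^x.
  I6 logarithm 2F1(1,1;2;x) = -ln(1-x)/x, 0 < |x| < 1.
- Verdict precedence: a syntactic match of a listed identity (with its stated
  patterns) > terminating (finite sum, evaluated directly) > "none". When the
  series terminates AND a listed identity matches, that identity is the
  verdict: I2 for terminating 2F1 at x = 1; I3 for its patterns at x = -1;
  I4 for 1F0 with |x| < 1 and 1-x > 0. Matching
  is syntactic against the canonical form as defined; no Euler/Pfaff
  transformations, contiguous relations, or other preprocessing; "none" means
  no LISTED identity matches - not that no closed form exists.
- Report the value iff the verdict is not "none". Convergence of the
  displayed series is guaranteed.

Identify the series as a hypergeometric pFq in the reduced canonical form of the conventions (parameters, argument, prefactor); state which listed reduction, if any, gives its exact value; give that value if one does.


Canonical form: C = 1/10 times 3F2 with upper {-1/5, 1/5, 1/2}, lower {-5/6, 1}, x = -1/3. Verdict: none. A 3F2 with upper {-1/5, 1/5, 1/2} fits none of I1-I6 at x = -1/3; the sum runs forever.

Key step: t_0 being 1/10, the denominator's factorial ratio (C = 1/10) is a lower Pochhammer.
Ratio: r(k) = (-1/3) * (k-1/5) (k+1/5) (k+1/2) / [(k-5/6) (k+1) (k+1)] - rational in k. x = (-1/3); t_0 = 1/10; negate the roots.


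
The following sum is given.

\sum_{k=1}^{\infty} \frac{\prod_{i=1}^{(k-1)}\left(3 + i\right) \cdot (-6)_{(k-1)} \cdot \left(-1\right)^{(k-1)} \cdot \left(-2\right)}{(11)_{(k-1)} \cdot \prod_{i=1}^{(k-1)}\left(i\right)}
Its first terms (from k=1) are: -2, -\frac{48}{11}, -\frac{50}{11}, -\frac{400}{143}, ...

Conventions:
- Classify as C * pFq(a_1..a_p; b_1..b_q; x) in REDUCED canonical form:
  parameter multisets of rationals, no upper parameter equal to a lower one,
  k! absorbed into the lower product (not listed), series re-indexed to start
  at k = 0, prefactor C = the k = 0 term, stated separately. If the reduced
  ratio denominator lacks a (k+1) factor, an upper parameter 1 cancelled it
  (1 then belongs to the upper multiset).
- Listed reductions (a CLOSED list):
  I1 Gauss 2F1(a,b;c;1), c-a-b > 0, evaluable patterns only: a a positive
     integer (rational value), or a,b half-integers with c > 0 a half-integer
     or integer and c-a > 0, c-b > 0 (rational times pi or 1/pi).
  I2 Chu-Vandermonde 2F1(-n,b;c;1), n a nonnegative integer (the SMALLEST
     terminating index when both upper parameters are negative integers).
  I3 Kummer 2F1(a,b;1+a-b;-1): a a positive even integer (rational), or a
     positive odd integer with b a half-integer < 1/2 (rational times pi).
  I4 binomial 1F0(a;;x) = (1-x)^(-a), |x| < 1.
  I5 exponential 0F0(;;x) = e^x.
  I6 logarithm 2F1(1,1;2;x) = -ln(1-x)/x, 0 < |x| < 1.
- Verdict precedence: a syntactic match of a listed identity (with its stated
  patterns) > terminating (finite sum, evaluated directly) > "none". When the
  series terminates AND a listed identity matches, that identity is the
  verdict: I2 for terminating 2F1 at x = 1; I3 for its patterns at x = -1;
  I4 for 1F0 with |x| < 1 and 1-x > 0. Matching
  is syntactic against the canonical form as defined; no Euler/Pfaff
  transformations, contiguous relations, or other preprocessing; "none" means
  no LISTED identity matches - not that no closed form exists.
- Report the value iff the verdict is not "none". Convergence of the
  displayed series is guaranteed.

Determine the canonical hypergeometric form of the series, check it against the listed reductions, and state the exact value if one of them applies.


With C = -2: the canonical form is 2F1(-6, 4; 11; -1). Verdict (x = -1): Kummer's theorem (I3) applies (x = -1; c = 11 equals 1+a-b for upper {-6, 4}: listed pattern). Its exact value is -15.

First insight: from the first term -2: the running product (C = -2) telescopes to a rising factorial.
Term ratio: r(k) = -1 * (k-6) (k+4) / [(k+11) (k+1)] - rational in k. x = -1; t_0 = -2; negate the roots.


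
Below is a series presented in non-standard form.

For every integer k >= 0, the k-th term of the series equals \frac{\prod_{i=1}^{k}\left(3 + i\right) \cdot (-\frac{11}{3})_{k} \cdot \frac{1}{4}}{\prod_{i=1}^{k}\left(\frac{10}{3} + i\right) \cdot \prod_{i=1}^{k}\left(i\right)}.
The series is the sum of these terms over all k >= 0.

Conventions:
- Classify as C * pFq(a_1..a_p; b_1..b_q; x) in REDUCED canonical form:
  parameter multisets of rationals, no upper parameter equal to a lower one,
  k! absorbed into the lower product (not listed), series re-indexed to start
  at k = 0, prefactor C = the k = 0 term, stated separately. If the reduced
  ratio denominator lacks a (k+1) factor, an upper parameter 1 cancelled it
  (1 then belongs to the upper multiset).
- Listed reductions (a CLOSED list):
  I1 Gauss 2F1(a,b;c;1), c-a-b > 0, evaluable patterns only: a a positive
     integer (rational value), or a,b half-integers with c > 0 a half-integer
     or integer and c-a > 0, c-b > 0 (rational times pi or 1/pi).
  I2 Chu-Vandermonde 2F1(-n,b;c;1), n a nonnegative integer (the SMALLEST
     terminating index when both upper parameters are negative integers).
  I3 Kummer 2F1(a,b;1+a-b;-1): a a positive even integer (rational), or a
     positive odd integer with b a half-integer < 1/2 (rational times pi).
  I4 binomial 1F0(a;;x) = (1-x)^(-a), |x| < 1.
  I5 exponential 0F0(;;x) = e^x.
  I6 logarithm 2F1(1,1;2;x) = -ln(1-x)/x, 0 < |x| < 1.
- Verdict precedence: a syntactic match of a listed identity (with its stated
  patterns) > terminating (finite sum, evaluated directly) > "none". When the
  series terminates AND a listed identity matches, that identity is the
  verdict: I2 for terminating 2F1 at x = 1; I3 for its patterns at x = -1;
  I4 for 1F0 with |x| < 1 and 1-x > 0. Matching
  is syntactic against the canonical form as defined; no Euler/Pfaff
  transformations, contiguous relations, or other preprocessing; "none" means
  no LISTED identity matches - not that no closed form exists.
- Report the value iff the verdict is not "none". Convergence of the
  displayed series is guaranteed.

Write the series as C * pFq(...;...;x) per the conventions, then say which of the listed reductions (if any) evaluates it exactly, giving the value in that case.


Canonical form: C = \frac{1}{4} times 2F1 with upper {-\frac{11}{3}, 4}, lower {\frac{13}{3}}, x = 1. Verdict (x = 1): Gauss (I1, integer-parameter pattern) applies (x = 1: the Gamma ratio telescopes since c-a-b = 4 > 0 and a = 4 in Z>0). Value: \frac{1}{972}.

First insight: t_0 = \frac{1}{4} here, and the running product (C = 1/4, x = 1) telescopes to a rising factorial.
Ratio: r(k) = 1 * (k-\frac{11}{3}) (k+4) / [(k+\frac{13}{3}) (k+1)] - poly over poly, x = 1 from leading terms; C = \frac{1}{4} at k = 0.


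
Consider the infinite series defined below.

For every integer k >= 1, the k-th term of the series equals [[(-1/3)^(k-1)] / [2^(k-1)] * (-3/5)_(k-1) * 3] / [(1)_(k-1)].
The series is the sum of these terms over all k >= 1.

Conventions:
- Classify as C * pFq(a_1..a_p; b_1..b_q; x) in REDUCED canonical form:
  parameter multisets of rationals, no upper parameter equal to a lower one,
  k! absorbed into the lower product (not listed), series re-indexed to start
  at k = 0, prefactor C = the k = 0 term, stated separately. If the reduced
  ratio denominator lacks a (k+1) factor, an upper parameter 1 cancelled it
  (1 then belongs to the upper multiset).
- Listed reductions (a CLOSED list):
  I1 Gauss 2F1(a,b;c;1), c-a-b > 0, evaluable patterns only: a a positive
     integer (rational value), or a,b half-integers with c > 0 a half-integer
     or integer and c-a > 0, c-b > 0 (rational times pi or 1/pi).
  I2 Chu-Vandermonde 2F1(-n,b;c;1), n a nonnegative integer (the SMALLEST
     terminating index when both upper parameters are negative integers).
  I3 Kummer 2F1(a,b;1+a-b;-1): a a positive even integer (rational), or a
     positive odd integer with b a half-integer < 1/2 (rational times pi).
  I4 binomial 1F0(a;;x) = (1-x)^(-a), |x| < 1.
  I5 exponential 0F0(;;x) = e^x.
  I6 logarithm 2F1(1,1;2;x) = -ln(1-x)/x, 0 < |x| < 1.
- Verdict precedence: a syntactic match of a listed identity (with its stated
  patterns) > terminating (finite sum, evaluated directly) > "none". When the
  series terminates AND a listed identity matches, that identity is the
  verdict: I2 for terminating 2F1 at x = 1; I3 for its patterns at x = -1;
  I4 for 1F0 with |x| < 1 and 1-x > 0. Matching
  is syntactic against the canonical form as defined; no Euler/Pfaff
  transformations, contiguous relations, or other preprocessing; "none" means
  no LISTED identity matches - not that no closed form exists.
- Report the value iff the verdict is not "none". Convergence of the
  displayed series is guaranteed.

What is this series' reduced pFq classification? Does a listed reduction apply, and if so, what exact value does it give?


x = -1/6 here; the reduced form reads 1F0, upper {-3/5}, lower {-}, C = 3. Verdict: the I4 binomial reduction applies (the 1F0 binomial series: exponent 3/5, x = -1/6). Hence: 3 * (7/6)^(3/5).

First insight: t_0 = 3 here, and (1)_k (C = 3) is k! itself.
Adjacent-term ratio: r(k) = (-1/6) * (k-3/5) / [(k+1)] ; factor over Q: parameters, x = (-1/6), and C = 3.


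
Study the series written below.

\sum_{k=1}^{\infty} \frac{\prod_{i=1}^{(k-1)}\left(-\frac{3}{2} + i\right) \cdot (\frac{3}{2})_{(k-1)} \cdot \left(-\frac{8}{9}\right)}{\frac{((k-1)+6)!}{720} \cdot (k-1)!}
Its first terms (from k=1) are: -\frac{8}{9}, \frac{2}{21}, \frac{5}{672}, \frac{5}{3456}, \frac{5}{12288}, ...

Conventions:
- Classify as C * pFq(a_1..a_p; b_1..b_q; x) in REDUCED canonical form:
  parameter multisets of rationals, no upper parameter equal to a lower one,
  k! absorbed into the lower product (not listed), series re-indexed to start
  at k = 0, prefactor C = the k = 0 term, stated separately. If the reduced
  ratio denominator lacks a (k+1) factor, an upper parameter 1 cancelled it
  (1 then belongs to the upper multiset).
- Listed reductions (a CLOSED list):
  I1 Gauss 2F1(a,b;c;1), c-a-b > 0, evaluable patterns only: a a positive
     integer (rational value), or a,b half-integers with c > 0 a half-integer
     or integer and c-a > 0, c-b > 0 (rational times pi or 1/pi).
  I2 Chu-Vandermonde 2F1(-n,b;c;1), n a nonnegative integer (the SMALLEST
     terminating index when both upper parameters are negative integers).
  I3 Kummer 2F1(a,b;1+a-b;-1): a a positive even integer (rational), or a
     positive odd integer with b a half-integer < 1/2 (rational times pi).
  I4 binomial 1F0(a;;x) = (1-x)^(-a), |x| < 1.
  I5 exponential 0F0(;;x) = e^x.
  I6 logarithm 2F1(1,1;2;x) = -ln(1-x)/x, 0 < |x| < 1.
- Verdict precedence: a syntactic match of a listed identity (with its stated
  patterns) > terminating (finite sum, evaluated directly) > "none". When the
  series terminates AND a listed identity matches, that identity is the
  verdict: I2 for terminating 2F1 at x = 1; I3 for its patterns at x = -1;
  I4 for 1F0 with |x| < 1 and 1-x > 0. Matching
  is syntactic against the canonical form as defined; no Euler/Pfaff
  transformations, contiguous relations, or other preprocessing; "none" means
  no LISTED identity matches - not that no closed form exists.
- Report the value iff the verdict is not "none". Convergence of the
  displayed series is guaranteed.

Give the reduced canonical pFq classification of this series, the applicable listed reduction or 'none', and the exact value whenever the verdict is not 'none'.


At argument 1: a 2F1 with upper {-\frac{1}{2}, \frac{3}{2}}, lower {7}, scaled by C = -\frac{8}{9}. Verdict (x = 1): Gauss's theorem I1 (half-integer case) applies (x = 1; upper {-\frac{1}{2}, \frac{3}{2}} half-integers, c = 7 in the evaluable pattern). Sum: \left(-\frac{4194304}{1702701}\right) / \pi.

Key observation: x = 1 and the running product (prefactor -8/9) telescopes to a rising factorial.
Step ratio: r(k) = 1 * (k-\frac{1}{2}) (k+\frac{3}{2}) / [(k+7) (k+1)] - rational in k, leading ratio 1; with t_0 = -\frac{8}{9}, classification follows.


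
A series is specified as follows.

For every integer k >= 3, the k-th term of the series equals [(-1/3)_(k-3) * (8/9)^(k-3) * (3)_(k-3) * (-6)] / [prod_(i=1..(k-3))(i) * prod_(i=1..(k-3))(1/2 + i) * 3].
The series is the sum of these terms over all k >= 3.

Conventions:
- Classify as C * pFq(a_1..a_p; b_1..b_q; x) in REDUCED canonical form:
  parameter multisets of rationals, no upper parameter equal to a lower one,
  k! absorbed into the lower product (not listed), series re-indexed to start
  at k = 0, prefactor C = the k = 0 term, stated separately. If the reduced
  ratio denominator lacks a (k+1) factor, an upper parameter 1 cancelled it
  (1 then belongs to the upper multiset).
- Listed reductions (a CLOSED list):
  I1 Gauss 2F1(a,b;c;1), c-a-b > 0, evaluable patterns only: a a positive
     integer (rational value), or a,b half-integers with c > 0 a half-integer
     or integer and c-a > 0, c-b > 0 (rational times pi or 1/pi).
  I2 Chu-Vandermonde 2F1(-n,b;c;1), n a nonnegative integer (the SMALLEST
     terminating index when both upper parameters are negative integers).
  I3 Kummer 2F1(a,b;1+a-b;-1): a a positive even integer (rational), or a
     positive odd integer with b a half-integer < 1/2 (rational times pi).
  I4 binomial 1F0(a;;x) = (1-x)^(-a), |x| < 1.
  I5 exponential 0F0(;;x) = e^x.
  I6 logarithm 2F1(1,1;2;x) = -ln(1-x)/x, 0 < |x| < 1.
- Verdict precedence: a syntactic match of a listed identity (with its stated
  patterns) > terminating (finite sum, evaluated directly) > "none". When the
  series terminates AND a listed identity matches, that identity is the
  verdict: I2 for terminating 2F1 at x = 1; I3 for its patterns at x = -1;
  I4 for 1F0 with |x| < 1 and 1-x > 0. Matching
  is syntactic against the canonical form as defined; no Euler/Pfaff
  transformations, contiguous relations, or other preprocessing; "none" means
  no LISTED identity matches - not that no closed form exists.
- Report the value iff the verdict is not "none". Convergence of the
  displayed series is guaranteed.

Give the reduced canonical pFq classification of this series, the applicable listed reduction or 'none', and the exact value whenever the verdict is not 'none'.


Reduced: x = 8/9, 2F1, upper = {-1/3, 3}, lower = {3/2}, C = -2. Verdict: no listed reduction: x = 8/9 and upper {-1/3, 3} fail every I1-I6 pattern.

Structural cue: with t_0 = -2, the product of the first k integers (prefactor -2) is k!.
Step ratio: r(k) = (8/9) * (k-1/3) (k+3) / [(k+3/2) (k+1)] - rational; roots negated = parameters, x = (8/9), C = -2.


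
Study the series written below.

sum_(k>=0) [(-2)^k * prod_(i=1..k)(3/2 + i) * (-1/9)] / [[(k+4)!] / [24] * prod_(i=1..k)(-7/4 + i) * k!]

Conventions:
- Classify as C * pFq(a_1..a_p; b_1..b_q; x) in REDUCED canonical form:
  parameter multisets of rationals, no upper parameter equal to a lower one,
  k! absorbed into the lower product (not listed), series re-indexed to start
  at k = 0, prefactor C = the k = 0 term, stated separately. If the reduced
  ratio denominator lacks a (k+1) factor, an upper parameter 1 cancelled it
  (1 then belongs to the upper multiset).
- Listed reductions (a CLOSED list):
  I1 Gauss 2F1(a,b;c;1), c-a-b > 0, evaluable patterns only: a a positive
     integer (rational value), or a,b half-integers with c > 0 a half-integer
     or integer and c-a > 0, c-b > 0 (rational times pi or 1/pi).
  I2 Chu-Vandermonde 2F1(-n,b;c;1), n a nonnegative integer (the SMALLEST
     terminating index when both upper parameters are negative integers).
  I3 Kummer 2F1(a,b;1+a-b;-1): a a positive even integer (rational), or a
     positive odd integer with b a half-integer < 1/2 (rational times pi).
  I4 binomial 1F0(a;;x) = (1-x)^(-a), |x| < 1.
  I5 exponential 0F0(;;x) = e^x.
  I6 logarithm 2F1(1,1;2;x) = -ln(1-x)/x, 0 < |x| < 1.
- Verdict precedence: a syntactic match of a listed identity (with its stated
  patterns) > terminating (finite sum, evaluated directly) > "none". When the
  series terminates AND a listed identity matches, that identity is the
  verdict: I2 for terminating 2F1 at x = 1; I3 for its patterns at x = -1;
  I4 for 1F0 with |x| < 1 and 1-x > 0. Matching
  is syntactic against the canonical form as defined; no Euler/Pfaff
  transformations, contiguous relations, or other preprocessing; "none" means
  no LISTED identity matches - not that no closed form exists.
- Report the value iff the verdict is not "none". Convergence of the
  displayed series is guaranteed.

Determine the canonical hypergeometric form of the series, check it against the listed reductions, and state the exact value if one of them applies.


With C = -1/9: the canonical form is 1F2(5/2; -3/4, 5; -2). Verdict: none - this 1F2 at x = -2 matches no listed pattern, and upper {5/2} holds no stopper.

First insight: from the first term -1/9: the denominator's factorial ratio (C = -1/9) is a lower Pochhammer.
Step ratio: r(k) = (-2) * (k+5/2) / [(k-3/4) (k+5) (k+1)] ; factor over Q: parameters, x = (-2), and C = -1/9.


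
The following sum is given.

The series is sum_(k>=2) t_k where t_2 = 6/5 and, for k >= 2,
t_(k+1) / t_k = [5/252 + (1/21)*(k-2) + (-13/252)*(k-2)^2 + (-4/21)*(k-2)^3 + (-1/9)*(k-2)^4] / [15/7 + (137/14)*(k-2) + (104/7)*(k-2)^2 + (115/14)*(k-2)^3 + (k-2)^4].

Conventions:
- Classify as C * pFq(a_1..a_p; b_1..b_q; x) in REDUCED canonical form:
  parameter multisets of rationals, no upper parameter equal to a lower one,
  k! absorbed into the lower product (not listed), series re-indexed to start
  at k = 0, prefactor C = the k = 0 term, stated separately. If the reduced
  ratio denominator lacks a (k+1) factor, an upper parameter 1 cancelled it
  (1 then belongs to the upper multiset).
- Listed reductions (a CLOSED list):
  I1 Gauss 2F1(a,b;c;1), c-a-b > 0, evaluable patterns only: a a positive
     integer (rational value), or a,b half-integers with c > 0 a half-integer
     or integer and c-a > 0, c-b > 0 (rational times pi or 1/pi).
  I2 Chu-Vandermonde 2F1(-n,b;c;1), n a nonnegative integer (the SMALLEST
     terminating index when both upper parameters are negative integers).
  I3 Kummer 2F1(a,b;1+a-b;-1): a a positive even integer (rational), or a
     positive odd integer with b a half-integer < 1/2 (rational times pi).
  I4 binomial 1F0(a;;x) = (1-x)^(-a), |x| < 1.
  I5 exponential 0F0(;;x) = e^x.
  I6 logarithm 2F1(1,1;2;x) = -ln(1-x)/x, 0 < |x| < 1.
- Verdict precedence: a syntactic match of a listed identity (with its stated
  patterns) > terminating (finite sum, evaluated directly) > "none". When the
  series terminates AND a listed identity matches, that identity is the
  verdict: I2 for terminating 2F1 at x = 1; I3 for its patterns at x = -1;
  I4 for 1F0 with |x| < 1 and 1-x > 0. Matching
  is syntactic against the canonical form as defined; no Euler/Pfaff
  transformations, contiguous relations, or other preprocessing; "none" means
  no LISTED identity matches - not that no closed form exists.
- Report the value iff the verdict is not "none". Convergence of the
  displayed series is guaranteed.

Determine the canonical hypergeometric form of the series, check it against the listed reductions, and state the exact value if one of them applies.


Canonical form: C = 6/5 times 2F1 with upper {-1/2, 1}, lower {6}, x = -1/9. Verdict: none. A 2F1 with upper {-1/2, 1} fits none of I1-I6 at x = -1/9; the sum runs forever.

Structural cue: t_0 being 6/5, the ratio is unreduced: k + 1/2 divides both sides (C = 6/5).
Consecutive-term ratio: r(k) = (-1/9) * (k-1/2) (k+1) / [(k+6) (k+1)] - poly over poly, x = (-1/9) from leading terms; C = 6/5 at k = 0.


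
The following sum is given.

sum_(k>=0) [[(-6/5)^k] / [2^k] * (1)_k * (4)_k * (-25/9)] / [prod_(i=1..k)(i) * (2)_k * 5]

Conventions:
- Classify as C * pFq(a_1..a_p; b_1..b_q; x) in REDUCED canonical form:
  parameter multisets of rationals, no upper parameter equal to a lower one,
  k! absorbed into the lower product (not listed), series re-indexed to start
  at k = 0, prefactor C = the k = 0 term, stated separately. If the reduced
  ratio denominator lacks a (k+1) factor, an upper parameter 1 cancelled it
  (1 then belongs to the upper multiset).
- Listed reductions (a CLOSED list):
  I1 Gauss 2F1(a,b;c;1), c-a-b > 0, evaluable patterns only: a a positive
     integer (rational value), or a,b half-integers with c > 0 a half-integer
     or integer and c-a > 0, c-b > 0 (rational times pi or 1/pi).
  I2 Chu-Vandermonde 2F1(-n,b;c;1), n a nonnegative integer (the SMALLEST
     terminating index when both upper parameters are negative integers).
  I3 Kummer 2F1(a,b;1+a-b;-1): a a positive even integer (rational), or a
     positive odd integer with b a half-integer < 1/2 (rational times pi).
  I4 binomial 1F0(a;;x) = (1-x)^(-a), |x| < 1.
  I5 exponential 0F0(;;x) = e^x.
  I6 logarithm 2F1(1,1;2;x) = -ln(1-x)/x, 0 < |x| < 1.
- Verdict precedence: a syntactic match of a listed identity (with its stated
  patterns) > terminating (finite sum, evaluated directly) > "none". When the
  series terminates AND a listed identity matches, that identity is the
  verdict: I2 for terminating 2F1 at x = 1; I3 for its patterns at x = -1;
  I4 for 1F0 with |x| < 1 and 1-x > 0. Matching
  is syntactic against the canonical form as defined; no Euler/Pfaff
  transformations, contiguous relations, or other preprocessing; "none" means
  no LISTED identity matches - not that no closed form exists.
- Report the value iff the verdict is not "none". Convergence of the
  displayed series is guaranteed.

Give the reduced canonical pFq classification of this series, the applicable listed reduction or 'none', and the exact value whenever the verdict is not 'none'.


Key observation: t_0 = -5/9 here, and the product of the first k integers (prefactor -5/9) is k!.
Consecutive-term ratio: r(k) = (-3/5) * (k+1) (k+4) / [(k+2) (k+1)] - rational in k. x = (-3/5); t_0 = -5/9; negate the roots.

Canonical form: C = -5/9 times 2F1 with upper {1, 4}, lower {2}, x = -3/5. Verdict: none. No listed pattern accepts 2F1(1, 4; 2; -3/5).


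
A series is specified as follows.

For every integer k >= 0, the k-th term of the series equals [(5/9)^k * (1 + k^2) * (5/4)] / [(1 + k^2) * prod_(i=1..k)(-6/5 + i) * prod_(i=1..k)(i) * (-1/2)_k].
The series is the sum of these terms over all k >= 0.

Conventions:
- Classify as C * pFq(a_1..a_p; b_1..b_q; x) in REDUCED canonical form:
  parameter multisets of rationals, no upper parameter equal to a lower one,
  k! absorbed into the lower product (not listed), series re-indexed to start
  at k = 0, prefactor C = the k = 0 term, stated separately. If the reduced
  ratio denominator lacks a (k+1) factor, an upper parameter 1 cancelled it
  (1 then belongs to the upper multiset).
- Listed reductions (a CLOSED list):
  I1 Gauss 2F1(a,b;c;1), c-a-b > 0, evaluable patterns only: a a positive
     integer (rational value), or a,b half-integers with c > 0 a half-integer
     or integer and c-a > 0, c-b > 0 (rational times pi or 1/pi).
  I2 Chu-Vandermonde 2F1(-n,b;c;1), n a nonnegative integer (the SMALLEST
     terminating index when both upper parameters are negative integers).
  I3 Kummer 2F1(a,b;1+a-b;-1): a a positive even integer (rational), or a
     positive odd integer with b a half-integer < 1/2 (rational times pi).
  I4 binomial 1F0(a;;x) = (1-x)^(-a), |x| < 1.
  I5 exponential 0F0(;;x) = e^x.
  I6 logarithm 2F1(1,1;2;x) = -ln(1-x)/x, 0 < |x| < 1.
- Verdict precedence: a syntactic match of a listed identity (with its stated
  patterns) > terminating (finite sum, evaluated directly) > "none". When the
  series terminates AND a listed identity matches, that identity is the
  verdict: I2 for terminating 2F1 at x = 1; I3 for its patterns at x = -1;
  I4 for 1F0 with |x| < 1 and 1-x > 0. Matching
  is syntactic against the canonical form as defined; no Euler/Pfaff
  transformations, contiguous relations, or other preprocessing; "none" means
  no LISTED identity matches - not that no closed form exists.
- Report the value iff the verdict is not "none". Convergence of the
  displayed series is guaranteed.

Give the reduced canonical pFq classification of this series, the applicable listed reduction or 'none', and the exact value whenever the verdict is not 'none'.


At argument 5/9: a 0F2 with upper {-}, lower {-1/2, -1/5}, scaled by C = 5/4. Verdict: none here - no I1-I6 shape fits x = 5/9 with lower {-1/2, -1/5}.

Structural cue: with t_0 = 5/4, k^2 + 1 divides numerator and denominator alike; prefactor 5/4 after cancelling.
Ratio: r(k) = (5/9) * 1 / [(k-1/2) (k-1/5) (k+1)] - rational in k, leading ratio (5/9); with t_0 = 5/4, classification follows.


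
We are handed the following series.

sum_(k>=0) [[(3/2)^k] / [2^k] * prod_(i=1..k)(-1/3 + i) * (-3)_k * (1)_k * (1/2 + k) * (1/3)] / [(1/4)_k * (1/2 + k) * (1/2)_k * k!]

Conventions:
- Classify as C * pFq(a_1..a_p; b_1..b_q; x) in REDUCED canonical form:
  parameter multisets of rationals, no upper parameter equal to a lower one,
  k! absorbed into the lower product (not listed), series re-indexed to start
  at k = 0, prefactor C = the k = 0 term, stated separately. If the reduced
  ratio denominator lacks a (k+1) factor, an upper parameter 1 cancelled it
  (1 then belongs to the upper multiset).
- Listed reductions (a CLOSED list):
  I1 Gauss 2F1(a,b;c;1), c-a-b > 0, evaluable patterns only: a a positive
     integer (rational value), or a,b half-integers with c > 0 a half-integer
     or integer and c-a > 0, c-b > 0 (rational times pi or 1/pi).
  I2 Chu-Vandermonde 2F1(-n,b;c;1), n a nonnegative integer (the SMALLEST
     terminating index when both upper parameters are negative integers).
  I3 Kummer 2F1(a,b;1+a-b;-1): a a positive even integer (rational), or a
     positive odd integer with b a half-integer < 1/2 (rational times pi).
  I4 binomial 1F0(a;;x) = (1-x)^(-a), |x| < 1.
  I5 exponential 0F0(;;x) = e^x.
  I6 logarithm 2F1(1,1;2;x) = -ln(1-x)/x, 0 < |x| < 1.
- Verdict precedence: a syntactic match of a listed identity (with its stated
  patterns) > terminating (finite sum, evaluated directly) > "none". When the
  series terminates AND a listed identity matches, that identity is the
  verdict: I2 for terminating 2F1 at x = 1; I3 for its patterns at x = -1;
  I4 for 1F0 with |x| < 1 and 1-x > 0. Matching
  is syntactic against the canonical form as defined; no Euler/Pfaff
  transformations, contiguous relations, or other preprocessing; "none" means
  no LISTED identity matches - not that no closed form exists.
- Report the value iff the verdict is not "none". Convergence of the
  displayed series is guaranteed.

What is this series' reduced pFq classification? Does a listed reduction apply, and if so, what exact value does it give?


This is 1/3 * 3F2(-3, 2/3, 1; 1/4, 1/2; 3/4) in reduced canonical form. Verdict: terminating at k = 3: the factor (-3)_k kills every later term; summing the 4 survivors is exact. Sum: -31/135.

First insight: t_0 being 1/3, the running product (C = 1/3, x = 3/4) telescopes to a rising factorial.
Step ratio: r(k) = (3/4) * (k-3) (k+2/3) (k+1) / [(k+1/4) (k+1/2) (k+1)] - rational in k, leading ratio (3/4); with t_0 = 1/3, classification follows.
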